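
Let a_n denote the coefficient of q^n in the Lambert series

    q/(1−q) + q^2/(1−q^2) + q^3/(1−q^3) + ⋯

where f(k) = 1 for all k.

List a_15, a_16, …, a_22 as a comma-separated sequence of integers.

4, 5, 2, 6, 2, 6, 4, 4

d|15:{15,5,3,1}  Σf=1+1+1+1=4
d|16:{16,8,4,2,1}  Σf=1+1+1+1+1=5
d|17:{1,17}  Σf=1+1=2
q^18  k|18↦f(k): 1:1 2:1 3:1 6:1 9:1 18:1  a_18=6
[q^19] f(19)=1,f(1)=1 ⇒ 2
d|20:{1,2,4,5,10,20}  Σf=1+1+1+1+1+1=6
d|21:{1,3,7,21}  Σf=1+1+1+1=4
n=22: 1·22 2·11 11·2 22·1  f→[1+1+1+1]=4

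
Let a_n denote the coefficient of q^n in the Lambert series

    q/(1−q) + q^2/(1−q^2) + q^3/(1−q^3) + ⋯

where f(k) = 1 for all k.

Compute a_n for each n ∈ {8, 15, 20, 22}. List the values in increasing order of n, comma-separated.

4, 4, 6, 4

n=8: 8·1 4·2 2·4 1·8  f→[1+1+1+1]=4
n=15: 1·15 3·5 5·3 15·1  f→[1+1+1+1]=4
d|20:{1,2,4,5,10,20}  Σf=1+1+1+1+1+1=6
d|22:{1,2,11,22}  Σf=1+1+1+1=4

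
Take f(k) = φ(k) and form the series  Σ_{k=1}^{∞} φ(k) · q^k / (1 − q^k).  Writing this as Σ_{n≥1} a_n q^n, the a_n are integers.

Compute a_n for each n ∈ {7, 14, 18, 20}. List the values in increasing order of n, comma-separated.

[q^7] φ(7)=6,φ(1)=1 ⇒ 7
[q^14] φ(14)=6,φ(7)=6,φ(2)=1,φ(1)=1 ⇒ 14
n=18: 1·18 2·9 3·6 6·3 9·2 18·1  φ→[1+1+2+2+6+6]=18
[q^20] φ(1)=1,φ(2)=1,φ(4)=2,φ(5)=4,φ(10)=4,φ(20)=8 ⇒ 20

7, 14, 18, 20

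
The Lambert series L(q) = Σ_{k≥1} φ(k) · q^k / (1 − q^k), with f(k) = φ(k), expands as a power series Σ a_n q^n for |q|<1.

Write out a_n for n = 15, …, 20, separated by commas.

d|15:{1,3,5,15}  Σφ=1+2+4+8=15
q^16  k|16↦φ(k): 16:8 8:4 4:2 2:1 1:1  a_16=16
q^17  k|17↦φ(k): 1:1 17:16  a_17=17
n=18: 18·1 9·2 6·3 3·6 2·9 1·18  φ→[6+6+2+2+1+1]=18
n=19: 1·19 19·1  φ→[1+18]=19
d|20:{1,2,4,5,10,20}  Σφ=1+1+2+4+4+8=20

15, 16, 17, 18, 19, 20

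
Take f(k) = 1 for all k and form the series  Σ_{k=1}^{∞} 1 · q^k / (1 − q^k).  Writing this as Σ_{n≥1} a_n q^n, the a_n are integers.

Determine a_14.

a_14 = 4

d|14:{1,2,7,14}  Σf=1+1+1+1=4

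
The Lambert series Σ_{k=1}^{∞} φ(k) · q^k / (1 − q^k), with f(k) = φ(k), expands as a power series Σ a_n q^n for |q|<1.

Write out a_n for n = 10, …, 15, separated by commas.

q^10  k|10↦φ(k): 1:1 2:1 5:4 10:4  a_10=10
d|11:{11,1}  Σφ=10+1=11
d|12:{12,6,4,3,2,1}  Σφ=4+2+2+2+1+1=12
q^13  k|13↦φ(k): 1:1 13:12  a_13=13
d|14:{1,2,7,14}  Σφ=1+1+6+6=14
n=15: 1·15 3·5 5·3 15·1  φ→[1+2+4+8]=15

10, 11, 12, 13, 14, 15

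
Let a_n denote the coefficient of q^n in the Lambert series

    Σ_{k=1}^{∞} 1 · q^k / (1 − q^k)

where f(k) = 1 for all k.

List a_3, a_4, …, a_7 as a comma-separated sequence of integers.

2, 3, 2, 4, 2

d|3:{3,1}  Σf=1+1=2
[q^4] f(1)=1,f(2)=1,f(4)=1 ⇒ 3
d|5:{5,1}  Σf=1+1=2
q^6  k|6↦f(k): 1:1 2:1 3:1 6:1  a_6=4
q^7  k|7↦f(k): 7:1 1:1  a_7=2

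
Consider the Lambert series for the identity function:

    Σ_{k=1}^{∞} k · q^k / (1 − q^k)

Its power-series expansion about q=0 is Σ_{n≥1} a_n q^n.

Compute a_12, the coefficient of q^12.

a_12 = 28

d|12:{12,6,4,3,2,1}  Σf=12+6+4+3+2+1=28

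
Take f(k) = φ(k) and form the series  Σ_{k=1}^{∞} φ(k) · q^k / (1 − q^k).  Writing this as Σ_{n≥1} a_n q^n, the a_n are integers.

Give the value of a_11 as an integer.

d|11:{11,1}  Σφ=10+1=11

a_11 = 11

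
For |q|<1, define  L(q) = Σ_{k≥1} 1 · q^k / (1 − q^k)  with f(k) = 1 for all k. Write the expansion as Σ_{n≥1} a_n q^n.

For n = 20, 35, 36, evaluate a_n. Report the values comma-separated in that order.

n=20: 1·20 2·10 4·5 5·4 10·2 20·1  f→[1+1+1+1+1+1]=6
[q^35] f(35)=1,f(7)=1,f(5)=1,f(1)=1 ⇒ 4
d|36:{1,2,3,4,6,9,12,18,36}  Σf=1+1+1+1+1+1+1+1+1=9

6, 4, 9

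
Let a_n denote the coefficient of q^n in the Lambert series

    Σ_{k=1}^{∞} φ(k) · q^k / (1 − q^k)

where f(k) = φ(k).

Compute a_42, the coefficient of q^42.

d|42:{42,21,14,7,6,3,2,1}  Σφ=12+12+6+6+2+2+1+1=42

a_42 = 42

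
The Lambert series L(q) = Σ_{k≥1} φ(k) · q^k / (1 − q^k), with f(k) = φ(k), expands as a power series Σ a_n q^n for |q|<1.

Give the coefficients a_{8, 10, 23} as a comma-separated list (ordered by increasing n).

n=8: 8·1 4·2 2·4 1·8  φ→[4+2+1+1]=8
d|10:{10,5,2,1}  Σφ=4+4+1+1=10
q^23  k|23↦φ(k): 1:1 23:22  a_23=23

8, 10, 23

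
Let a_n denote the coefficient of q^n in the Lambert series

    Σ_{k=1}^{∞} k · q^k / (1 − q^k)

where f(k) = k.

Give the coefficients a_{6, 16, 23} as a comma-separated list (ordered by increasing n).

12, 31, 24

n=6: 6·1 3·2 2·3 1·6  f→[6+3+2+1]=12
n=16: 16·1 8·2 4·4 2·8 1·16  f→[16+8+4+2+1]=31
[q^23] f(1)=1,f(23)=23 ⇒ 24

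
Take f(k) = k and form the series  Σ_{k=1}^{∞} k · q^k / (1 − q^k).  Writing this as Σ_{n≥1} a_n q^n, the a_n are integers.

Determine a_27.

a_27 = 40

q^27  k|27↦f(k): 1:1 3:3 9:9 27:27  a_27=40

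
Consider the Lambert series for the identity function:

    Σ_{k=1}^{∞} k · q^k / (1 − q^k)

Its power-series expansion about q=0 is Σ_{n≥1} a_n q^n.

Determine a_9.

a_9 = 13

d|9:{1,3,9}  Σf=1+3+9=13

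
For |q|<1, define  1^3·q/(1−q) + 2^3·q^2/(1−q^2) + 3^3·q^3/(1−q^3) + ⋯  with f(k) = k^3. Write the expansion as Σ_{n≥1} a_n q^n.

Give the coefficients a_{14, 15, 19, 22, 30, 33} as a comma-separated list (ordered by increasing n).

3096, 3528, 6860, 11988, 31752, 37296

[q^14] f(1)=1,f(2)=8,f(7)=343,f(14)=2744 ⇒ 3096
q^15  k|15↦f(k): 1:1 3:27 5:125 15:3375  a_15=3528
n=19: 19·1 1·19  f→[6859+1]=6860
[q^22] f(22)=10648,f(11)=1331,f(2)=8,f(1)=1 ⇒ 11988
d|30:{1,2,3,5,6,10,15,30}  Σf=1+8+27+125+216+1000+3375+27000=31752
d|33:{33,11,3,1}  Σf=35937+1331+27+1=37296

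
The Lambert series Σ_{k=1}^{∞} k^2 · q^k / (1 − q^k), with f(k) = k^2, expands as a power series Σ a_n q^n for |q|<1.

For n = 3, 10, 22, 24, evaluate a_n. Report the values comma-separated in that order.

10, 130, 610, 850

[q^3] f(3)=9,f(1)=1 ⇒ 10
[q^10] f(10)=100,f(5)=25,f(2)=4,f(1)=1 ⇒ 130
n=22: 22·1 11·2 2·11 1·22  f→[484+121+4+1]=610
q^24  k|24↦f(k): 24:576 12:144 8:64 6:36 4:16 3:9 2:4 1:1  a_24=850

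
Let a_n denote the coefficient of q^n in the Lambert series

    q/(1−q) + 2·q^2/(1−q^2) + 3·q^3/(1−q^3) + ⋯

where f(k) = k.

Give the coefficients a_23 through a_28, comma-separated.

24, 60, 31, 42, 40, 56

d|23:{1,23}  Σf=1+23=24
n=24: 1·24 2·12 3·8 4·6 6·4 8·3 12·2 24·1  f→[1+2+3+4+6+8+12+24]=60
d|25:{25,5,1}  Σf=25+5+1=31
q^26  k|26↦f(k): 26:26 13:13 2:2 1:1  a_26=42
n=27: 1·27 3·9 9·3 27·1  f→[1+3+9+27]=40
d|28:{1,2,4,7,14,28}  Σf=1+2+4+7+14+28=56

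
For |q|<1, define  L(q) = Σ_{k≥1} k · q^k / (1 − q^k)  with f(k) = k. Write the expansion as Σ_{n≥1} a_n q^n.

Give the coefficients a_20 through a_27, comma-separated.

d|20:{1,2,4,5,10,20}  Σf=1+2+4+5+10+20=42
n=21: 1·21 3·7 7·3 21·1  f→[1+3+7+21]=32
n=22: 1·22 2·11 11·2 22·1  f→[1+2+11+22]=36
[q^23] f(1)=1,f(23)=23 ⇒ 24
[q^24] f(1)=1,f(2)=2,f(3)=3,f(4)=4,f(6)=6,f(8)=8,f(12)=12,f(24)=24 ⇒ 60
d|25:{1,5,25}  Σf=1+5+25=31
n=26: 26·1 13·2 2·13 1·26  f→[26+13+2+1]=42
q^27  k|27↦f(k): 1:1 3:3 9:9 27:27  a_27=40

42, 32, 36, 24, 60, 31, 42, 40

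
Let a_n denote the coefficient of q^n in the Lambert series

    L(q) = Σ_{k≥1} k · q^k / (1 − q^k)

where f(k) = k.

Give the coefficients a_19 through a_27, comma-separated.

q^19  k|19↦f(k): 1:1 19:19  a_19=20
d|20:{20,10,5,4,2,1}  Σf=20+10+5+4+2+1=42
q^21  k|21↦f(k): 1:1 3:3 7:7 21:21  a_21=32
q^22  k|22↦f(k): 1:1 2:2 11:11 22:22  a_22=36
q^23  k|23↦f(k): 23:23 1:1  a_23=24
[q^24] f(24)=24,f(12)=12,f(8)=8,f(6)=6,f(4)=4,f(3)=3,f(2)=2,f(1)=1 ⇒ 60
q^25  k|25↦f(k): 1:1 5:5 25:25  a_25=31
[q^26] f(26)=26,f(13)=13,f(2)=2,f(1)=1 ⇒ 42
[q^27] f(27)=27,f(9)=9,f(3)=3,f(1)=1 ⇒ 40

20, 42, 32, 36, 24, 60, 31, 42, 40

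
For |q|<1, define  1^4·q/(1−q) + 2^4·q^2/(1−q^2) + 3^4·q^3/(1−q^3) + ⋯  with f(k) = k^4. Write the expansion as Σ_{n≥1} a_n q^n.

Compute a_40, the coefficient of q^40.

q^40  k|40↦f(k): 1:1 2:16 4:256 5:625 8:4096 10:10000 20:160000 40:2560000  a_40=2734994

a_40 = 2734994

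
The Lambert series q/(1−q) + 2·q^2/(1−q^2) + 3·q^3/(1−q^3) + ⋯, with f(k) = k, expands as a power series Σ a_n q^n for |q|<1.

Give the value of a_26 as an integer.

d|26:{26,13,2,1}  Σf=26+13+2+1=42

a_26 = 42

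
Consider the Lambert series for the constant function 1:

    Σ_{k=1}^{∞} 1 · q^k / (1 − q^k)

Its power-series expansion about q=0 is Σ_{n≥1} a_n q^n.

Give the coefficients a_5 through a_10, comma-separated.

[q^5] f(5)=1,f(1)=1 ⇒ 2
q^6  k|6↦f(k): 1:1 2:1 3:1 6:1  a_6=4
q^7  k|7↦f(k): 7:1 1:1  a_7=2
d|8:{1,2,4,8}  Σf=1+1+1+1=4
[q^9] f(9)=1,f(3)=1,f(1)=1 ⇒ 3
n=10: 10·1 5·2 2·5 1·10  f→[1+1+1+1]=4

2, 4, 2, 4, 3, 4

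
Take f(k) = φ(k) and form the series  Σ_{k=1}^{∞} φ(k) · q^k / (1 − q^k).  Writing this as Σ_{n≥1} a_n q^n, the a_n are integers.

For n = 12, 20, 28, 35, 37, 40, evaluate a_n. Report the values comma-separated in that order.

q^12  k|12↦φ(k): 1:1 2:1 3:2 4:2 6:2 12:4  a_12=12
n=20: 20·1 10·2 5·4 4·5 2·10 1·20  φ→[8+4+4+2+1+1]=20
d|28:{28,14,7,4,2,1}  Σφ=12+6+6+2+1+1=28
d|35:{1,5,7,35}  Σφ=1+4+6+24=35
n=37: 37·1 1·37  φ→[36+1]=37
n=40: 40·1 20·2 10·4 8·5 5·8 4·10 2·20 1·40  φ→[16+8+4+4+4+2+1+1]=40

12, 20, 28, 35, 37, 40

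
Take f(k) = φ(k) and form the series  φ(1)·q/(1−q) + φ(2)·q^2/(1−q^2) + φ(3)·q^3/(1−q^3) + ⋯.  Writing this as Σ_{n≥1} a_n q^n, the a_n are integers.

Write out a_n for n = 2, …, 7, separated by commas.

n=2: 1·2 2·1  φ→[1+1]=2
n=3: 3·1 1·3  φ→[2+1]=3
d|4:{4,2,1}  Σφ=2+1+1=4
q^5  k|5↦φ(k): 1:1 5:4  a_5=5
d|6:{1,2,3,6}  Σφ=1+1+2+2=6
n=7: 1·7 7·1  φ→[1+6]=7

2, 3, 4, 5, 6, 7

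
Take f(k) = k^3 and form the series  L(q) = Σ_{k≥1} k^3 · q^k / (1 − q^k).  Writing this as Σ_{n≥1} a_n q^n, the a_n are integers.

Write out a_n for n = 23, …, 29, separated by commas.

12168, 16380, 15751, 19782, 20440, 25112, 24390

d|23:{1,23}  Σf=1+12167=12168
[q^24] f(1)=1,f(2)=8,f(3)=27,f(4)=64,f(6)=216,f(8)=512,f(12)=1728,f(24)=13824 ⇒ 16380
n=25: 1·25 5·5 25·1  f→[1+125+15625]=15751
n=26: 1·26 2·13 13·2 26·1  f→[1+8+2197+17576]=19782
n=27: 27·1 9·3 3·9 1·27  f→[19683+729+27+1]=20440
[q^28] f(28)=21952,f(14)=2744,f(7)=343,f(4)=64,f(2)=8,f(1)=1 ⇒ 25112
n=29: 29·1 1·29  f→[24389+1]=24390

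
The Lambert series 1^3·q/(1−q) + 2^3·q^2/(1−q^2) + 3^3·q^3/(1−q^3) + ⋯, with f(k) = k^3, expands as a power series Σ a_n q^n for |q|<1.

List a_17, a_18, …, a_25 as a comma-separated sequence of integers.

4914, 6813, 6860, 9198, 9632, 11988, 12168, 16380, 15751

q^17  k|17↦f(k): 17:4913 1:1  a_17=4914
d|18:{18,9,6,3,2,1}  Σf=5832+729+216+27+8+1=6813
d|19:{19,1}  Σf=6859+1=6860
d|20:{1,2,4,5,10,20}  Σf=1+8+64+125+1000+8000=9198
d|21:{21,7,3,1}  Σf=9261+343+27+1=9632
n=22: 22·1 11·2 2·11 1·22  f→[10648+1331+8+1]=11988
q^23  k|23↦f(k): 1:1 23:12167  a_23=12168
d|24:{24,12,8,6,4,3,2,1}  Σf=13824+1728+512+216+64+27+8+1=16380
d|25:{25,5,1}  Σf=15625+125+1=15751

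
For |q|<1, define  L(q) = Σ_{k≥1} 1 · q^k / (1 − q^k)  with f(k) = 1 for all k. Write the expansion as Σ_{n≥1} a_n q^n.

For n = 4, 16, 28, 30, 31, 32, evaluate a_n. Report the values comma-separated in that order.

3, 5, 6, 8, 2, 6

[q^4] f(4)=1,f(2)=1,f(1)=1 ⇒ 3
q^16  k|16↦f(k): 16:1 8:1 4:1 2:1 1:1  a_16=5
q^28  k|28↦f(k): 28:1 14:1 7:1 4:1 2:1 1:1  a_28=6
d|30:{1,2,3,5,6,10,15,30}  Σf=1+1+1+1+1+1+1+1=8
d|31:{31,1}  Σf=1+1=2
[q^32] f(1)=1,f(2)=1,f(4)=1,f(8)=1,f(16)=1,f(32)=1 ⇒ 6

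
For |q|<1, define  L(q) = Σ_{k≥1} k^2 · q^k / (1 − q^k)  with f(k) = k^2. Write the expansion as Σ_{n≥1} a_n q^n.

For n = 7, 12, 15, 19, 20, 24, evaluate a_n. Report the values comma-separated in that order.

d|7:{1,7}  Σf=1+49=50
n=12: 1·12 2·6 3·4 4·3 6·2 12·1  f→[1+4+9+16+36+144]=210
n=15: 1·15 3·5 5·3 15·1  f→[1+9+25+225]=260
q^19  k|19↦f(k): 1:1 19:361  a_19=362
n=20: 20·1 10·2 5·4 4·5 2·10 1·20  f→[400+100+25+16+4+1]=546
d|24:{1,2,3,4,6,8,12,24}  Σf=1+4+9+16+36+64+144+576=850

50, 210, 260, 362, 546, 850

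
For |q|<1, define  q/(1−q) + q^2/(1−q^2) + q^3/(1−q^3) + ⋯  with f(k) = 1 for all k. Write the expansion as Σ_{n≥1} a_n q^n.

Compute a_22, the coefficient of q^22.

a_22 = 4

[q^22] f(1)=1,f(2)=1,f(11)=1,f(22)=1 ⇒ 4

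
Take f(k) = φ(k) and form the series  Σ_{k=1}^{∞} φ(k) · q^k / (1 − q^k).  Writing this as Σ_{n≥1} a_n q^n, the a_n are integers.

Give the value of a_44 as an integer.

n=44: 1·44 2·22 4·11 11·4 22·2 44·1  φ→[1+1+2+10+10+20]=44

a_44 = 44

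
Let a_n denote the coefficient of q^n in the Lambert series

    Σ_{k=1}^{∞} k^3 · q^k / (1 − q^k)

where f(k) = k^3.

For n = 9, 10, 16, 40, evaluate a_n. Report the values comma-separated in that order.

n=9: 1·9 3·3 9·1  f→[1+27+729]=757
d|10:{10,5,2,1}  Σf=1000+125+8+1=1134
d|16:{16,8,4,2,1}  Σf=4096+512+64+8+1=4681
d|40:{40,20,10,8,5,4,2,1}  Σf=64000+8000+1000+512+125+64+8+1=73710

757, 1134, 4681, 73710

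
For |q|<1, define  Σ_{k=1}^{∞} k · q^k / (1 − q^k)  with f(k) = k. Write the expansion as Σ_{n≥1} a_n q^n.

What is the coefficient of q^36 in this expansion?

n=36: 1·36 2·18 3·12 4·9 6·6 9·4 12·3 18·2 36·1  f→[1+2+3+4+6+9+12+18+36]=91

a_36 = 91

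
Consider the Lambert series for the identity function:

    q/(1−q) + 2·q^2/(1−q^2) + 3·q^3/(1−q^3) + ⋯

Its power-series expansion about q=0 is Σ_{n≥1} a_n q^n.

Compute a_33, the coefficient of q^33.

d|33:{33,11,3,1}  Σf=33+11+3+1=48

a_33 = 48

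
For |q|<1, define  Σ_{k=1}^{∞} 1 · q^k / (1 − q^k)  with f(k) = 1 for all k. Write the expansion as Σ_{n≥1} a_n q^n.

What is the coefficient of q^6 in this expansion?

a_6 = 4

[q^6] f(6)=1,f(3)=1,f(2)=1,f(1)=1 ⇒ 4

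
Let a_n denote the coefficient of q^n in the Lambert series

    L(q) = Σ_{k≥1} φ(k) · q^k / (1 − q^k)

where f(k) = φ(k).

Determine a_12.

n=12: 1·12 2·6 3·4 4·3 6·2 12·1  φ→[1+1+2+2+2+4]=12

a_12 = 12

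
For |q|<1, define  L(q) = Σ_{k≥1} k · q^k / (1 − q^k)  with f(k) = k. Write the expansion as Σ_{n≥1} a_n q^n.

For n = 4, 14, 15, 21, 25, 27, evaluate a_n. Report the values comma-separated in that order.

7, 24, 24, 32, 31, 40

d|4:{1,2,4}  Σf=1+2+4=7
n=14: 14·1 7·2 2·7 1·14  f→[14+7+2+1]=24
q^15  k|15↦f(k): 15:15 5:5 3:3 1:1  a_15=24
q^21  k|21↦f(k): 1:1 3:3 7:7 21:21  a_21=32
n=25: 25·1 5·5 1·25  f→[25+5+1]=31
d|27:{1,3,9,27}  Σf=1+3+9+27=40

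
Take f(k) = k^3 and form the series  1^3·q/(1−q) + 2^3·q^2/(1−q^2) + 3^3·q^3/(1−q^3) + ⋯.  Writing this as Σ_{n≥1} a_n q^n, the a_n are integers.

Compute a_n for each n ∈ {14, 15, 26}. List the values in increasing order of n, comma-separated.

[q^14] f(14)=2744,f(7)=343,f(2)=8,f(1)=1 ⇒ 3096
[q^15] f(15)=3375,f(5)=125,f(3)=27,f(1)=1 ⇒ 3528
q^26  k|26↦f(k): 26:17576 13:2197 2:8 1:1  a_26=19782

3096, 3528, 19782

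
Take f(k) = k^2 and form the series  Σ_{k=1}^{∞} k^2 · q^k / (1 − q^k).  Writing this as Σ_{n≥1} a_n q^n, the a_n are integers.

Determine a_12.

[q^12] f(12)=144,f(6)=36,f(4)=16,f(3)=9,f(2)=4,f(1)=1 ⇒ 210

a_12 = 210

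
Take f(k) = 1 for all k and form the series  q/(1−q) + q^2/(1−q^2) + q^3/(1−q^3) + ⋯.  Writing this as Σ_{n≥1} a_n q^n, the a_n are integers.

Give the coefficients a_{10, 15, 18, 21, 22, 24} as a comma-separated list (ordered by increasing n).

d|10:{1,2,5,10}  Σf=1+1+1+1=4
q^15  k|15↦f(k): 1:1 3:1 5:1 15:1  a_15=4
n=18: 18·1 9·2 6·3 3·6 2·9 1·18  f→[1+1+1+1+1+1]=6
d|21:{1,3,7,21}  Σf=1+1+1+1=4
d|22:{1,2,11,22}  Σf=1+1+1+1=4
q^24  k|24↦f(k): 24:1 12:1 8:1 6:1 4:1 3:1 2:1 1:1  a_24=8

4, 4, 6, 4, 4, 8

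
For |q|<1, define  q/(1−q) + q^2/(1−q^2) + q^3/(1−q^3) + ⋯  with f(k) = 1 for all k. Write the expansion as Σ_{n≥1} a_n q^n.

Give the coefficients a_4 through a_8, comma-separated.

q^4  k|4↦f(k): 1:1 2:1 4:1  a_4=3
n=5: 5·1 1·5  f→[1+1]=2
[q^6] f(1)=1,f(2)=1,f(3)=1,f(6)=1 ⇒ 4
n=7: 7·1 1·7  f→[1+1]=2
n=8: 1·8 2·4 4·2 8·1  f→[1+1+1+1]=4

3, 2, 4, 2, 4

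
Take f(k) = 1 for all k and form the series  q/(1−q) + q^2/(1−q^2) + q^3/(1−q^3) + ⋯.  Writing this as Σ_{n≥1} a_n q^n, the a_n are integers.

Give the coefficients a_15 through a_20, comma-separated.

q^15  k|15↦f(k): 15:1 5:1 3:1 1:1  a_15=4
[q^16] f(1)=1,f(2)=1,f(4)=1,f(8)=1,f(16)=1 ⇒ 5
d|17:{1,17}  Σf=1+1=2
q^18  k|18↦f(k): 1:1 2:1 3:1 6:1 9:1 18:1  a_18=6
d|19:{19,1}  Σf=1+1=2
n=20: 20·1 10·2 5·4 4·5 2·10 1·20  f→[1+1+1+1+1+1]=6

4, 5, 2, 6, 2, 6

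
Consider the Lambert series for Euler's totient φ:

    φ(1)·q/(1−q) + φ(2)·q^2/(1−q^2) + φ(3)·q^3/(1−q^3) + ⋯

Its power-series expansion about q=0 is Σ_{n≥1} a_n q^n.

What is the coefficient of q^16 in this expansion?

d|16:{1,2,4,8,16}  Σφ=1+1+2+4+8=16

a_16 = 16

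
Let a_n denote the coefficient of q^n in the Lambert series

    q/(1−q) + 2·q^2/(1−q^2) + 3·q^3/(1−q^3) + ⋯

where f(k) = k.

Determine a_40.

a_40 = 90

d|40:{1,2,4,5,8,10,20,40}  Σf=1+2+4+5+8+10+20+40=90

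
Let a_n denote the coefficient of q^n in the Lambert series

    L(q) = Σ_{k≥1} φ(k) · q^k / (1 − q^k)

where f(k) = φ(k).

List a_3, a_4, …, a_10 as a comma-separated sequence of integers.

q^3  k|3↦φ(k): 3:2 1:1  a_3=3
d|4:{4,2,1}  Σφ=2+1+1=4
n=5: 1·5 5·1  φ→[1+4]=5
[q^6] φ(1)=1,φ(2)=1,φ(3)=2,φ(6)=2 ⇒ 6
q^7  k|7↦φ(k): 7:6 1:1  a_7=7
[q^8] φ(8)=4,φ(4)=2,φ(2)=1,φ(1)=1 ⇒ 8
n=9: 1·9 3·3 9·1  φ→[1+2+6]=9
[q^10] φ(1)=1,φ(2)=1,φ(5)=4,φ(10)=4 ⇒ 10

3, 4, 5, 6, 7, 8, 9, 10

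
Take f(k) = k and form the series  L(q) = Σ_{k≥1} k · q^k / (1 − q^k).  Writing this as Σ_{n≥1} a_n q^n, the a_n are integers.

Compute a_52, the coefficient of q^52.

a_52 = 98

q^52  k|52↦f(k): 1:1 2:2 4:4 13:13 26:26 52:52  a_52=98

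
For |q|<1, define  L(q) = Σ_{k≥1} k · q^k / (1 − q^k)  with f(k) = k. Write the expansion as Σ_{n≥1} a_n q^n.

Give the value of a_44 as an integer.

n=44: 1·44 2·22 4·11 11·4 22·2 44·1  f→[1+2+4+11+22+44]=84

a_44 = 84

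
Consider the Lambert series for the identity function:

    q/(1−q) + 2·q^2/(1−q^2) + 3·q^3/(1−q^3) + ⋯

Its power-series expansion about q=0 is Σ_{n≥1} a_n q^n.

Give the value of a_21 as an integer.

a_21 = 32

q^21  k|21↦f(k): 21:21 7:7 3:3 1:1  a_21=32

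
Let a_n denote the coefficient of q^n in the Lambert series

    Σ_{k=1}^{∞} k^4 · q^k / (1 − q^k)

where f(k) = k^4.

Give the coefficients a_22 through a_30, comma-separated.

248914, 279842, 358258, 391251, 485554, 538084, 655746, 707282, 872644

[q^22] f(1)=1,f(2)=16,f(11)=14641,f(22)=234256 ⇒ 248914
d|23:{1,23}  Σf=1+279841=279842
[q^24] f(1)=1,f(2)=16,f(3)=81,f(4)=256,f(6)=1296,f(8)=4096,f(12)=20736,f(24)=331776 ⇒ 358258
d|25:{25,5,1}  Σf=390625+625+1=391251
[q^26] f(1)=1,f(2)=16,f(13)=28561,f(26)=456976 ⇒ 485554
q^27  k|27↦f(k): 1:1 3:81 9:6561 27:531441  a_27=538084
[q^28] f(28)=614656,f(14)=38416,f(7)=2401,f(4)=256,f(2)=16,f(1)=1 ⇒ 655746
q^29  k|29↦f(k): 1:1 29:707281  a_29=707282
d|30:{30,15,10,6,5,3,2,1}  Σf=810000+50625+10000+1296+625+81+16+1=872644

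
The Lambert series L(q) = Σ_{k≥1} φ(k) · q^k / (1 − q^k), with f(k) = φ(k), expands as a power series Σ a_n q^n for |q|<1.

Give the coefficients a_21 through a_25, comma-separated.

d|21:{1,3,7,21}  Σφ=1+2+6+12=21
[q^22] φ(22)=10,φ(11)=10,φ(2)=1,φ(1)=1 ⇒ 22
n=23: 23·1 1·23  φ→[22+1]=23
n=24: 1·24 2·12 3·8 4·6 6·4 8·3 12·2 24·1  φ→[1+1+2+2+2+4+4+8]=24
q^25  k|25↦φ(k): 1:1 5:4 25:20  a_25=25

21, 22, 23, 24, 25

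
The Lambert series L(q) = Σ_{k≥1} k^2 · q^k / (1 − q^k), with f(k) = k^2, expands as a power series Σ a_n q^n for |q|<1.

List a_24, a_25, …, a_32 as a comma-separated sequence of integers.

d|24:{24,12,8,6,4,3,2,1}  Σf=576+144+64+36+16+9+4+1=850
n=25: 25·1 5·5 1·25  f→[625+25+1]=651
[q^26] f(26)=676,f(13)=169,f(2)=4,f(1)=1 ⇒ 850
[q^27] f(27)=729,f(9)=81,f(3)=9,f(1)=1 ⇒ 820
n=28: 28·1 14·2 7·4 4·7 2·14 1·28  f→[784+196+49+16+4+1]=1050
d|29:{29,1}  Σf=841+1=842
[q^30] f(1)=1,f(2)=4,f(3)=9,f(5)=25,f(6)=36,f(10)=100,f(15)=225,f(30)=900 ⇒ 1300
n=31: 31·1 1·31  f→[961+1]=962
d|32:{32,16,8,4,2,1}  Σf=1024+256+64+16+4+1=1365

850, 651, 850, 820, 1050, 842, 1300, 962, 1365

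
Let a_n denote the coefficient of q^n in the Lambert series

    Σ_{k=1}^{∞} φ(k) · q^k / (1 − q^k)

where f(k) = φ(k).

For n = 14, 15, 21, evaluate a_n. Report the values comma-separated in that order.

d|14:{1,2,7,14}  Σφ=1+1+6+6=14
d|15:{1,3,5,15}  Σφ=1+2+4+8=15
[q^21] φ(21)=12,φ(7)=6,φ(3)=2,φ(1)=1 ⇒ 21

14, 15, 21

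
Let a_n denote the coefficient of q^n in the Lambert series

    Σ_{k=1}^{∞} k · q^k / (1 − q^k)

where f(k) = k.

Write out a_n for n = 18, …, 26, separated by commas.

39, 20, 42, 32, 36, 24, 60, 31, 42

n=18: 1·18 2·9 3·6 6·3 9·2 18·1  f→[1+2+3+6+9+18]=39
d|19:{19,1}  Σf=19+1=20
n=20: 20·1 10·2 5·4 4·5 2·10 1·20  f→[20+10+5+4+2+1]=42
n=21: 21·1 7·3 3·7 1·21  f→[21+7+3+1]=32
[q^22] f(22)=22,f(11)=11,f(2)=2,f(1)=1 ⇒ 36
q^23  k|23↦f(k): 1:1 23:23  a_23=24
q^24  k|24↦f(k): 1:1 2:2 3:3 4:4 6:6 8:8 12:12 24:24  a_24=60
[q^25] f(25)=25,f(5)=5,f(1)=1 ⇒ 31
d|26:{26,13,2,1}  Σf=26+13+2+1=42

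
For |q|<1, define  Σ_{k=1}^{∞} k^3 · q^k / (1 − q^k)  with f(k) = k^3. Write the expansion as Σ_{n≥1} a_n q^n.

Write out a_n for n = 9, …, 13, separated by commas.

757, 1134, 1332, 2044, 2198

d|9:{1,3,9}  Σf=1+27+729=757
q^10  k|10↦f(k): 1:1 2:8 5:125 10:1000  a_10=1134
d|11:{11,1}  Σf=1331+1=1332
q^12  k|12↦f(k): 12:1728 6:216 4:64 3:27 2:8 1:1  a_12=2044
d|13:{13,1}  Σf=2197+1=2198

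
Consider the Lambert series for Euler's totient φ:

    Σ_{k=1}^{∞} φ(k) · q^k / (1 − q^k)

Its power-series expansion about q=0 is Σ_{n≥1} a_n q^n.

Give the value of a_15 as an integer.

[q^15] φ(15)=8,φ(5)=4,φ(3)=2,φ(1)=1 ⇒ 15

a_15 = 15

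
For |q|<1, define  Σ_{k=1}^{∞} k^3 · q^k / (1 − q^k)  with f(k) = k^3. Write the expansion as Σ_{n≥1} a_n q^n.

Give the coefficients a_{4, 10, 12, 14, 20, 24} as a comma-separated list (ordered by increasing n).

73, 1134, 2044, 3096, 9198, 16380

q^4  k|4↦f(k): 1:1 2:8 4:64  a_4=73
q^10  k|10↦f(k): 10:1000 5:125 2:8 1:1  a_10=1134
[q^12] f(12)=1728,f(6)=216,f(4)=64,f(3)=27,f(2)=8,f(1)=1 ⇒ 2044
q^14  k|14↦f(k): 14:2744 7:343 2:8 1:1  a_14=3096
q^20  k|20↦f(k): 20:8000 10:1000 5:125 4:64 2:8 1:1  a_20=9198
n=24: 24·1 12·2 8·3 6·4 4·6 3·8 2·12 1·24  f→[13824+1728+512+216+64+27+8+1]=16380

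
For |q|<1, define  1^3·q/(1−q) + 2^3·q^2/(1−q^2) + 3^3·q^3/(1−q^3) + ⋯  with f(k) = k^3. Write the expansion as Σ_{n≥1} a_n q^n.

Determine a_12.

a_12 = 2044

n=12: 12·1 6·2 4·3 3·4 2·6 1·12  f→[1728+216+64+27+8+1]=2044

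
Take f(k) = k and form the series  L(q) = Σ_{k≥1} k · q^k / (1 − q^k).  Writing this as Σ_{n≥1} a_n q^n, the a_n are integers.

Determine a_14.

a_14 = 24

n=14: 1·14 2·7 7·2 14·1  f→[1+2+7+14]=24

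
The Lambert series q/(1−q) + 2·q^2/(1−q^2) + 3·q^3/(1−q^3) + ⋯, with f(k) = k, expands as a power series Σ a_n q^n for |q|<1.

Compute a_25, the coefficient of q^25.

a_25 = 31

[q^25] f(1)=1,f(5)=5,f(25)=25 ⇒ 31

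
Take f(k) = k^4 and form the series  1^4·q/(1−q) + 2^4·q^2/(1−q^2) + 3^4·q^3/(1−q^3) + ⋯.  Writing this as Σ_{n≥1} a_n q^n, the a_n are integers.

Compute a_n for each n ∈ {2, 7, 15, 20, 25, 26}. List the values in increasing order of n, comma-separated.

17, 2402, 51332, 170898, 391251, 485554

q^2  k|2↦f(k): 1:1 2:16  a_2=17
[q^7] f(7)=2401,f(1)=1 ⇒ 2402
[q^15] f(15)=50625,f(5)=625,f(3)=81,f(1)=1 ⇒ 51332
d|20:{1,2,4,5,10,20}  Σf=1+16+256+625+10000+160000=170898
n=25: 1·25 5·5 25·1  f→[1+625+390625]=391251
n=26: 26·1 13·2 2·13 1·26  f→[456976+28561+16+1]=485554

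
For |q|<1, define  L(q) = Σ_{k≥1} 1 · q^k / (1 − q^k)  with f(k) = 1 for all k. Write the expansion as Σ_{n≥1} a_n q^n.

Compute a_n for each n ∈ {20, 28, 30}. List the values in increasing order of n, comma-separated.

q^20  k|20↦f(k): 20:1 10:1 5:1 4:1 2:1 1:1  a_20=6
n=28: 1·28 2·14 4·7 7·4 14·2 28·1  f→[1+1+1+1+1+1]=6
[q^30] f(1)=1,f(2)=1,f(3)=1,f(5)=1,f(6)=1,f(10)=1,f(15)=1,f(30)=1 ⇒ 8

6, 6, 8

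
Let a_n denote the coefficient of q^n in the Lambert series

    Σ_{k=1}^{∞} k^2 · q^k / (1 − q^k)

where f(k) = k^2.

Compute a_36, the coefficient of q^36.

n=36: 36·1 18·2 12·3 9·4 6·6 4·9 3·12 2·18 1·36  f→[1296+324+144+81+36+16+9+4+1]=1911

a_36 = 1911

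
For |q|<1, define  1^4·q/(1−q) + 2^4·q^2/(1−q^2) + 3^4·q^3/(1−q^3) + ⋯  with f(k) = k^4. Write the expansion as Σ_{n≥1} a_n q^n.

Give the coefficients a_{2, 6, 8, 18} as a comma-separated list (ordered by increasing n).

17, 1394, 4369, 112931

[q^2] f(2)=16,f(1)=1 ⇒ 17
q^6  k|6↦f(k): 6:1296 3:81 2:16 1:1  a_6=1394
q^8  k|8↦f(k): 8:4096 4:256 2:16 1:1  a_8=4369
q^18  k|18↦f(k): 18:104976 9:6561 6:1296 3:81 2:16 1:1  a_18=112931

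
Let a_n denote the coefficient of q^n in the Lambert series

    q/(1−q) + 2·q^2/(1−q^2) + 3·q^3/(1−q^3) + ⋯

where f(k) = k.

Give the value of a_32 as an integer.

a_32 = 63

n=32: 1·32 2·16 4·8 8·4 16·2 32·1  f→[1+2+4+8+16+32]=63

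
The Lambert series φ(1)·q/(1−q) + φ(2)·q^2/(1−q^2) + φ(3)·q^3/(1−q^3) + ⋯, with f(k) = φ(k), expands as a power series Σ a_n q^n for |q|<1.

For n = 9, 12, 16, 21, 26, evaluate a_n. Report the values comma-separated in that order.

d|9:{9,3,1}  Σφ=6+2+1=9
n=12: 12·1 6·2 4·3 3·4 2·6 1·12  φ→[4+2+2+2+1+1]=12
n=16: 1·16 2·8 4·4 8·2 16·1  φ→[1+1+2+4+8]=16
n=21: 21·1 7·3 3·7 1·21  φ→[12+6+2+1]=21
n=26: 1·26 2·13 13·2 26·1  φ→[1+1+12+12]=26

9, 12, 16, 21, 26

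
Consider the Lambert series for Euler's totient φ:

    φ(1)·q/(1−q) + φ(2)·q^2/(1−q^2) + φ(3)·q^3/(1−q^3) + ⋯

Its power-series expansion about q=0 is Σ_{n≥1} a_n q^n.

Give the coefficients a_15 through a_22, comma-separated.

[q^15] φ(15)=8,φ(5)=4,φ(3)=2,φ(1)=1 ⇒ 15
[q^16] φ(16)=8,φ(8)=4,φ(4)=2,φ(2)=1,φ(1)=1 ⇒ 16
q^17  k|17↦φ(k): 1:1 17:16  a_17=17
n=18: 18·1 9·2 6·3 3·6 2·9 1·18  φ→[6+6+2+2+1+1]=18
q^19  k|19↦φ(k): 1:1 19:18  a_19=19
q^20  k|20↦φ(k): 20:8 10:4 5:4 4:2 2:1 1:1  a_20=20
[q^21] φ(21)=12,φ(7)=6,φ(3)=2,φ(1)=1 ⇒ 21
d|22:{22,11,2,1}  Σφ=10+10+1+1=22

15, 16, 17, 18, 19, 20, 21, 22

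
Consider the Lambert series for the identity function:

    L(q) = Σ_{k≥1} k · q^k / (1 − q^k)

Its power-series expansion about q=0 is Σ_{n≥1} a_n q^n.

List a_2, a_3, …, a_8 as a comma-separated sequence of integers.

n=2: 1·2 2·1  f→[1+2]=3
d|3:{3,1}  Σf=3+1=4
q^4  k|4↦f(k): 4:4 2:2 1:1  a_4=7
n=5: 1·5 5·1  f→[1+5]=6
q^6  k|6↦f(k): 1:1 2:2 3:3 6:6  a_6=12
q^7  k|7↦f(k): 7:7 1:1  a_7=8
[q^8] f(8)=8,f(4)=4,f(2)=2,f(1)=1 ⇒ 15

3, 4, 7, 6, 12, 8, 15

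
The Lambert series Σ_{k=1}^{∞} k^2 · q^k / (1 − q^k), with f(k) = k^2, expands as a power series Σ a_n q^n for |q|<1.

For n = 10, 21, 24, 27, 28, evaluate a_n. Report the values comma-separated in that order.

130, 500, 850, 820, 1050

d|10:{1,2,5,10}  Σf=1+4+25+100=130
d|21:{1,3,7,21}  Σf=1+9+49+441=500
n=24: 24·1 12·2 8·3 6·4 4·6 3·8 2·12 1·24  f→[576+144+64+36+16+9+4+1]=850
d|27:{27,9,3,1}  Σf=729+81+9+1=820
d|28:{28,14,7,4,2,1}  Σf=784+196+49+16+4+1=1050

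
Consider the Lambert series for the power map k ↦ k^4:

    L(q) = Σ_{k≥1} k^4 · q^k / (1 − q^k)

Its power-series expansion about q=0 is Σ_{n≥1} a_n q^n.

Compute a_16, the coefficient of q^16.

a_16 = 69905

q^16  k|16↦f(k): 16:65536 8:4096 4:256 2:16 1:1  a_16=69905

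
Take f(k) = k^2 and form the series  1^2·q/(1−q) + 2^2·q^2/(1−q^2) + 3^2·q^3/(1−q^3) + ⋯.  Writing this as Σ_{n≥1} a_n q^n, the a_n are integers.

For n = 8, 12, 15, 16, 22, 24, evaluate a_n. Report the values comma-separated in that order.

85, 210, 260, 341, 610, 850

[q^8] f(1)=1,f(2)=4,f(4)=16,f(8)=64 ⇒ 85
n=12: 1·12 2·6 3·4 4·3 6·2 12·1  f→[1+4+9+16+36+144]=210
n=15: 1·15 3·5 5·3 15·1  f→[1+9+25+225]=260
n=16: 16·1 8·2 4·4 2·8 1·16  f→[256+64+16+4+1]=341
d|22:{22,11,2,1}  Σf=484+121+4+1=610
n=24: 1·24 2·12 3·8 4·6 6·4 8·3 12·2 24·1  f→[1+4+9+16+36+64+144+576]=850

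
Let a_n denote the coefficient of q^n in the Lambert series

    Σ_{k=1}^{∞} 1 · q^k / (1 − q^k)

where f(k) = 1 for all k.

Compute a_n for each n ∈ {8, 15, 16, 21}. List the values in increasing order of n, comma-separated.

n=8: 8·1 4·2 2·4 1·8  f→[1+1+1+1]=4
d|15:{15,5,3,1}  Σf=1+1+1+1=4
[q^16] f(16)=1,f(8)=1,f(4)=1,f(2)=1,f(1)=1 ⇒ 5
n=21: 1·21 3·7 7·3 21·1  f→[1+1+1+1]=4

4, 4, 5, 4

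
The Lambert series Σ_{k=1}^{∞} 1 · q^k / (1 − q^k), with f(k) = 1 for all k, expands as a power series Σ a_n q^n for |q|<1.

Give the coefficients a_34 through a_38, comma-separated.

n=34: 1·34 2·17 17·2 34·1  f→[1+1+1+1]=4
n=35: 1·35 5·7 7·5 35·1  f→[1+1+1+1]=4
q^36  k|36↦f(k): 1:1 2:1 3:1 4:1 6:1 9:1 12:1 18:1 36:1  a_36=9
[q^37] f(37)=1,f(1)=1 ⇒ 2
[q^38] f(1)=1,f(2)=1,f(19)=1,f(38)=1 ⇒ 4

4, 4, 9, 2, 4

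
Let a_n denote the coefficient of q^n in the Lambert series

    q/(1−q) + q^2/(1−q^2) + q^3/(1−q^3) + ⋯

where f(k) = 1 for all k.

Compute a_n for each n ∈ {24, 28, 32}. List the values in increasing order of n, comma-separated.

n=24: 24·1 12·2 8·3 6·4 4·6 3·8 2·12 1·24  f→[1+1+1+1+1+1+1+1]=8
n=28: 1·28 2·14 4·7 7·4 14·2 28·1  f→[1+1+1+1+1+1]=6
[q^32] f(1)=1,f(2)=1,f(4)=1,f(8)=1,f(16)=1,f(32)=1 ⇒ 6

8, 6, 6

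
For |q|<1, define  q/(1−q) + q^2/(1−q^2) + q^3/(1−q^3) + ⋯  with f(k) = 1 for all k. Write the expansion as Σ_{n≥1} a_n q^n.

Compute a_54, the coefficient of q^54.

a_54 = 8

[q^54] f(1)=1,f(2)=1,f(3)=1,f(6)=1,f(9)=1,f(18)=1,f(27)=1,f(54)=1 ⇒ 8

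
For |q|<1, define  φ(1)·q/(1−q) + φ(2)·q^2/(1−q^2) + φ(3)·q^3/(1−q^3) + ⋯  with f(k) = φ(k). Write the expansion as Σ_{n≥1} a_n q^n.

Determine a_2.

d|2:{2,1}  Σφ=1+1=2

a_2 = 2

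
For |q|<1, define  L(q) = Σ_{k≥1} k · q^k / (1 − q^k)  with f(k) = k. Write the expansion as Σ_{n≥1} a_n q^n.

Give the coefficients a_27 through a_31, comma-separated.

n=27: 27·1 9·3 3·9 1·27  f→[27+9+3+1]=40
d|28:{1,2,4,7,14,28}  Σf=1+2+4+7+14+28=56
q^29  k|29↦f(k): 1:1 29:29  a_29=30
q^30  k|30↦f(k): 1:1 2:2 3:3 5:5 6:6 10:10 15:15 30:30  a_30=72
n=31: 31·1 1·31  f→[31+1]=32

40, 56, 30, 72, 32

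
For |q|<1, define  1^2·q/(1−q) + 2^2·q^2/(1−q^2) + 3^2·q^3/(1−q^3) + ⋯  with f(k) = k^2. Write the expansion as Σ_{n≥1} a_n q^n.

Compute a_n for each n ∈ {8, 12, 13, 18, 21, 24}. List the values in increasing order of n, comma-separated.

[q^8] f(8)=64,f(4)=16,f(2)=4,f(1)=1 ⇒ 85
n=12: 1·12 2·6 3·4 4·3 6·2 12·1  f→[1+4+9+16+36+144]=210
[q^13] f(1)=1,f(13)=169 ⇒ 170
[q^18] f(1)=1,f(2)=4,f(3)=9,f(6)=36,f(9)=81,f(18)=324 ⇒ 455
q^21  k|21↦f(k): 1:1 3:9 7:49 21:441  a_21=500
q^24  k|24↦f(k): 24:576 12:144 8:64 6:36 4:16 3:9 2:4 1:1  a_24=850

85, 210, 170, 455, 500, 850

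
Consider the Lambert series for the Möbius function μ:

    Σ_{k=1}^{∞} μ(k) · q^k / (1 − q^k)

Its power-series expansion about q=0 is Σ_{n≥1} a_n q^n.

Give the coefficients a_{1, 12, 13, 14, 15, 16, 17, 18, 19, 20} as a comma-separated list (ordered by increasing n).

1, 0, 0, 0, 0, 0, 0, 0, 0, 0

d|1:{1}  Σμ=1=1
n=12: 1·12 2·6 3·4 4·3 6·2 12·1  μ→[1+(-1)+(-1)+0+1+0]=0
d|13:{13,1}  Σμ=(-1)+1=0
[q^14] μ(1)=1,μ(2)=-1,μ(7)=-1,μ(14)=1 ⇒ 0
[q^15] μ(1)=1,μ(3)=-1,μ(5)=-1,μ(15)=1 ⇒ 0
q^16  k|16↦μ(k): 16:0 8:0 4:0 2:-1 1:1  a_16=0
n=17: 1·17 17·1  μ→[1+(-1)]=0
q^18  k|18↦μ(k): 18:0 9:0 6:1 3:-1 2:-1 1:1  a_18=0
[q^19] μ(19)=-1,μ(1)=1 ⇒ 0
d|20:{1,2,4,5,10,20}  Σμ=1+(-1)+0+(-1)+1+0=0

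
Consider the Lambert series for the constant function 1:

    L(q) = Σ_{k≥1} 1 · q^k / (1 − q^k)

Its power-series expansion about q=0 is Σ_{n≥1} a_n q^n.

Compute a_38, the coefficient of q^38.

n=38: 1·38 2·19 19·2 38·1  f→[1+1+1+1]=4

a_38 = 4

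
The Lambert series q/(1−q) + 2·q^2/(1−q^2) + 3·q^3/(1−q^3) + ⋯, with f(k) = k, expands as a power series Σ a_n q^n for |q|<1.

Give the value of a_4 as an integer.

a_4 = 7

d|4:{4,2,1}  Σf=4+2+1=7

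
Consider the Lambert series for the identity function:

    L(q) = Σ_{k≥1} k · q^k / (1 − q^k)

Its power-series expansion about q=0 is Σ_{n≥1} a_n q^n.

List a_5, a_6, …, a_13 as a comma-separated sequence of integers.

6, 12, 8, 15, 13, 18, 12, 28, 14

q^5  k|5↦f(k): 5:5 1:1  a_5=6
d|6:{1,2,3,6}  Σf=1+2+3+6=12
d|7:{1,7}  Σf=1+7=8
n=8: 1·8 2·4 4·2 8·1  f→[1+2+4+8]=15
q^9  k|9↦f(k): 1:1 3:3 9:9  a_9=13
q^10  k|10↦f(k): 10:10 5:5 2:2 1:1  a_10=18
n=11: 1·11 11·1  f→[1+11]=12
d|12:{1,2,3,4,6,12}  Σf=1+2+3+4+6+12=28
d|13:{1,13}  Σf=1+13=14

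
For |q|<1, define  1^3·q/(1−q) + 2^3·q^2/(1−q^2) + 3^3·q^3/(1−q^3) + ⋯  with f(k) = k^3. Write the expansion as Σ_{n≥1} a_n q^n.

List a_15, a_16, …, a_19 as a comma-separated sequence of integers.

q^15  k|15↦f(k): 15:3375 5:125 3:27 1:1  a_15=3528
[q^16] f(16)=4096,f(8)=512,f(4)=64,f(2)=8,f(1)=1 ⇒ 4681
[q^17] f(1)=1,f(17)=4913 ⇒ 4914
d|18:{1,2,3,6,9,18}  Σf=1+8+27+216+729+5832=6813
q^19  k|19↦f(k): 19:6859 1:1  a_19=6860

3528, 4681, 4914, 6813, 6860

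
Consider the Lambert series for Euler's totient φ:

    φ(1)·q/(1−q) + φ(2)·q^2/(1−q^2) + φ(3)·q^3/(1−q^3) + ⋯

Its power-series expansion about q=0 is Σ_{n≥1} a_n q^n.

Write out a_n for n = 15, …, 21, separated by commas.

[q^15] φ(1)=1,φ(3)=2,φ(5)=4,φ(15)=8 ⇒ 15
n=16: 16·1 8·2 4·4 2·8 1·16  φ→[8+4+2+1+1]=16
[q^17] φ(1)=1,φ(17)=16 ⇒ 17
d|18:{1,2,3,6,9,18}  Σφ=1+1+2+2+6+6=18
[q^19] φ(19)=18,φ(1)=1 ⇒ 19
[q^20] φ(1)=1,φ(2)=1,φ(4)=2,φ(5)=4,φ(10)=4,φ(20)=8 ⇒ 20
d|21:{21,7,3,1}  Σφ=12+6+2+1=21

15, 16, 17, 18, 19, 20, 21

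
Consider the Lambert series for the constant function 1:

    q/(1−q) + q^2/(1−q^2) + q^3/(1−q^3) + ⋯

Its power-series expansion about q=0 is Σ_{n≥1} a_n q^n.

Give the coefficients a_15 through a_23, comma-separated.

[q^15] f(15)=1,f(5)=1,f(3)=1,f(1)=1 ⇒ 4
d|16:{16,8,4,2,1}  Σf=1+1+1+1+1=5
d|17:{1,17}  Σf=1+1=2
n=18: 18·1 9·2 6·3 3·6 2·9 1·18  f→[1+1+1+1+1+1]=6
d|19:{1,19}  Σf=1+1=2
d|20:{1,2,4,5,10,20}  Σf=1+1+1+1+1+1=6
[q^21] f(1)=1,f(3)=1,f(7)=1,f(21)=1 ⇒ 4
d|22:{22,11,2,1}  Σf=1+1+1+1=4
d|23:{1,23}  Σf=1+1=2

4, 5, 2, 6, 2, 6, 4, 4, 2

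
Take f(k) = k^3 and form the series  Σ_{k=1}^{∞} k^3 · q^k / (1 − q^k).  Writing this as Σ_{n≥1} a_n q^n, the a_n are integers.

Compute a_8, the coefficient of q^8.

q^8  k|8↦f(k): 1:1 2:8 4:64 8:512  a_8=585

a_8 = 585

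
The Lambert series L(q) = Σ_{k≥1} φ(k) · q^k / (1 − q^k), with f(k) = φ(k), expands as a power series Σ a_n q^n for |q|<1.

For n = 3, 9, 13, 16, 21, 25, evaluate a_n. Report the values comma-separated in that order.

d|3:{3,1}  Σφ=2+1=3
n=9: 1·9 3·3 9·1  φ→[1+2+6]=9
n=13: 13·1 1·13  φ→[12+1]=13
d|16:{1,2,4,8,16}  Σφ=1+1+2+4+8=16
d|21:{1,3,7,21}  Σφ=1+2+6+12=21
n=25: 1·25 5·5 25·1  φ→[1+4+20]=25

3, 9, 13, 16, 21, 25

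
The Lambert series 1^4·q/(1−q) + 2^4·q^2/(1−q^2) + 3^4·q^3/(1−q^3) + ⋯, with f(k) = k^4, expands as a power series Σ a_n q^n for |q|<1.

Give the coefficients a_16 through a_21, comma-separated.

69905, 83522, 112931, 130322, 170898, 196964

[q^16] f(16)=65536,f(8)=4096,f(4)=256,f(2)=16,f(1)=1 ⇒ 69905
n=17: 1·17 17·1  f→[1+83521]=83522
d|18:{18,9,6,3,2,1}  Σf=104976+6561+1296+81+16+1=112931
d|19:{19,1}  Σf=130321+1=130322
d|20:{1,2,4,5,10,20}  Σf=1+16+256+625+10000+160000=170898
[q^21] f(1)=1,f(3)=81,f(7)=2401,f(21)=194481 ⇒ 196964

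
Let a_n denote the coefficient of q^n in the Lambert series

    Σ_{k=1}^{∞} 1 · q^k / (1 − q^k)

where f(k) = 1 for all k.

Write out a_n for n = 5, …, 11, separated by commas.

n=5: 1·5 5·1  f→[1+1]=2
d|6:{6,3,2,1}  Σf=1+1+1+1=4
q^7  k|7↦f(k): 1:1 7:1  a_7=2
n=8: 8·1 4·2 2·4 1·8  f→[1+1+1+1]=4
n=9: 9·1 3·3 1·9  f→[1+1+1]=3
n=10: 10·1 5·2 2·5 1·10  f→[1+1+1+1]=4
q^11  k|11↦f(k): 11:1 1:1  a_11=2

2, 4, 2, 4, 3, 4, 2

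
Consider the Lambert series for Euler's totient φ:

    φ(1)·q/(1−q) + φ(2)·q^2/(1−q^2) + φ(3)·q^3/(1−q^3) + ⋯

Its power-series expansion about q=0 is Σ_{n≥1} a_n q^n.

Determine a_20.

n=20: 20·1 10·2 5·4 4·5 2·10 1·20  φ→[8+4+4+2+1+1]=20

a_20 = 20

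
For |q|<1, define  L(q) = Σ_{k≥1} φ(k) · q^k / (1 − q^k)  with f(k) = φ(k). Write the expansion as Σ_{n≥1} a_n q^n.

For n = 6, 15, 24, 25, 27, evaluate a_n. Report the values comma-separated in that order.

d|6:{1,2,3,6}  Σφ=1+1+2+2=6
n=15: 15·1 5·3 3·5 1·15  φ→[8+4+2+1]=15
[q^24] φ(1)=1,φ(2)=1,φ(3)=2,φ(4)=2,φ(6)=2,φ(8)=4,φ(12)=4,φ(24)=8 ⇒ 24
d|25:{1,5,25}  Σφ=1+4+20=25
q^27  k|27↦φ(k): 27:18 9:6 3:2 1:1  a_27=27

6, 15, 24, 25, 27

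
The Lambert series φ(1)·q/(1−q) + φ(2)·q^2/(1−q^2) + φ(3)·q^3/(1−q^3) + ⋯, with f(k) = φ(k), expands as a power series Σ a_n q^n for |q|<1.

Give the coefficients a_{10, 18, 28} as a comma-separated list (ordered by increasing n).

q^10  k|10↦φ(k): 10:4 5:4 2:1 1:1  a_10=10
d|18:{1,2,3,6,9,18}  Σφ=1+1+2+2+6+6=18
n=28: 28·1 14·2 7·4 4·7 2·14 1·28  φ→[12+6+6+2+1+1]=28

10, 18, 28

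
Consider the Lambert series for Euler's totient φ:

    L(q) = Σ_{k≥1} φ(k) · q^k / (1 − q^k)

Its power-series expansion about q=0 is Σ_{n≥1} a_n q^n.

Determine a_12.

[q^12] φ(12)=4,φ(6)=2,φ(4)=2,φ(3)=2,φ(2)=1,φ(1)=1 ⇒ 12

a_12 = 12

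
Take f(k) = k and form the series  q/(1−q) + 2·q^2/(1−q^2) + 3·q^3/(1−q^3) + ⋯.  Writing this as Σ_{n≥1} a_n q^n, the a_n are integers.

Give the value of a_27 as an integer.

d|27:{1,3,9,27}  Σf=1+3+9+27=40

a_27 = 40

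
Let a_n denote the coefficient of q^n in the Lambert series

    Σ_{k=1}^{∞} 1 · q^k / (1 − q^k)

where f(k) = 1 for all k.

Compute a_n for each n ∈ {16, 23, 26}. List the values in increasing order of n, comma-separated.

5, 2, 4

d|16:{16,8,4,2,1}  Σf=1+1+1+1+1=5
n=23: 23·1 1·23  f→[1+1]=2
d|26:{26,13,2,1}  Σf=1+1+1+1=4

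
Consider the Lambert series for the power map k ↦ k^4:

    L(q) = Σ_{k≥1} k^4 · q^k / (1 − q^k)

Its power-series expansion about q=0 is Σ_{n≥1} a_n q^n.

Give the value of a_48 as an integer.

a_48 = 5732210

d|48:{48,24,16,12,8,6,4,3,2,1}  Σf=5308416+331776+65536+20736+4096+1296+256+81+16+1=5732210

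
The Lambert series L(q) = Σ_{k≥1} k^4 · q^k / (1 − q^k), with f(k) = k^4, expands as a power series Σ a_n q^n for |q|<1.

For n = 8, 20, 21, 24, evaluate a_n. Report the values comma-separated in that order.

n=8: 8·1 4·2 2·4 1·8  f→[4096+256+16+1]=4369
d|20:{1,2,4,5,10,20}  Σf=1+16+256+625+10000+160000=170898
d|21:{1,3,7,21}  Σf=1+81+2401+194481=196964
n=24: 24·1 12·2 8·3 6·4 4·6 3·8 2·12 1·24  f→[331776+20736+4096+1296+256+81+16+1]=358258

4369, 170898, 196964, 358258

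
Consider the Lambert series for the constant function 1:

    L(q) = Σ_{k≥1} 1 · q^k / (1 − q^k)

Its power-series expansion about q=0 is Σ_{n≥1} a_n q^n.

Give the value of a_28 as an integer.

[q^28] f(1)=1,f(2)=1,f(4)=1,f(7)=1,f(14)=1,f(28)=1 ⇒ 6

a_28 = 6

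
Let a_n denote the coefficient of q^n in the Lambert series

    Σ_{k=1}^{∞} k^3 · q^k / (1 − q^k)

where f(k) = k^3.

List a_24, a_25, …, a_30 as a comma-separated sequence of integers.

[q^24] f(1)=1,f(2)=8,f(3)=27,f(4)=64,f(6)=216,f(8)=512,f(12)=1728,f(24)=13824 ⇒ 16380
n=25: 25·1 5·5 1·25  f→[15625+125+1]=15751
d|26:{26,13,2,1}  Σf=17576+2197+8+1=19782
d|27:{27,9,3,1}  Σf=19683+729+27+1=20440
n=28: 1·28 2·14 4·7 7·4 14·2 28·1  f→[1+8+64+343+2744+21952]=25112
n=29: 29·1 1·29  f→[24389+1]=24390
d|30:{1,2,3,5,6,10,15,30}  Σf=1+8+27+125+216+1000+3375+27000=31752

16380, 15751, 19782, 20440, 25112, 24390, 31752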